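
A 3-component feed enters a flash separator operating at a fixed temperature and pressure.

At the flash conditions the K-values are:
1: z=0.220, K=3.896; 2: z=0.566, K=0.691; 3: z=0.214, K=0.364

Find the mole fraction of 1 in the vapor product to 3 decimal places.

y_1 = 0.479

Rachford–Rice: g(ψ) = Σ zᵢ(Kᵢ−1)/(1+ψ(Kᵢ−1)) = 0.
Feasibility: ΣzᵢKᵢ = 1.326, Σzᵢ/Kᵢ = 1.463 — both > 1, two phases present.
Iterate (Newton) starting at ψ = 0.3:
  ψ = 0.300: g = -0.0200, g' = -0.726 → ψ = 0.272
  ψ = 0.272: g = 0.0006, g' = -0.768 → ψ = 0.273
Converged at ψ = 0.273.
Compositions from xᵢ = zᵢ/(1+ψ(Kᵢ−1)), yᵢ = Kᵢxᵢ:
  1: x = 0.123, y = 0.479
  2: x = 0.618, y = 0.427
  3: x = 0.259, y = 0.094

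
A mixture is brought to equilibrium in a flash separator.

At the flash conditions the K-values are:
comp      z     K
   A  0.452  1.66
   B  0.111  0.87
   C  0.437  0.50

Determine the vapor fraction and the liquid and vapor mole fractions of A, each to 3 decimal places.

Let ψ = V/F and solve Σ zᵢ(Kᵢ−1)/(1+ψ(Kᵢ−1)) = 0.
Feasibility: ΣzᵢKᵢ = 1.065, Σzᵢ/Kᵢ = 1.274 — both > 1, two phases present.
Newton–Raphson from ψ = 0.5:
  ψ = 0.500: g = -0.0825, g' = -0.308 → ψ = 0.232
  ψ = 0.232: g = -0.0033, g' = -0.290 → ψ = 0.220
Converged at ψ = 0.220.
Compositions from xᵢ = zᵢ/(1+ψ(Kᵢ−1)), yᵢ = Kᵢxᵢ:
  A: x = 0.395, y = 0.655
  B: x = 0.114, y = 0.099
  C: x = 0.491, y = 0.246

ψ = 0.220, x_A = 0.395, y_A = 0.655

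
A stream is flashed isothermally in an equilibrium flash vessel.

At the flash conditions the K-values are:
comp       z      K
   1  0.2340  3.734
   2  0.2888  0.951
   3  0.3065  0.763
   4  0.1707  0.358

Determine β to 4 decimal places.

β = 0.5248

Rachford–Rice: g(β) = Σ zᵢ(Kᵢ−1)/(1+β(Kᵢ−1)) = 0.
Feasibility: ΣzᵢKᵢ = 1.4434, Σzᵢ/Kᵢ = 1.2449 — both > 1, two phases present.
Newton iteration, β⁰ = 0.32:
  β = 0.3200: g = 0.11032, g' = -0.6299 → β = 0.4951
  β = 0.4951: g = 0.01434, g' = -0.4898 → β = 0.5244
  β = 0.5244: g = 0.00017, g' = -0.4784 → β = 0.5248
Converged at β = 0.5248.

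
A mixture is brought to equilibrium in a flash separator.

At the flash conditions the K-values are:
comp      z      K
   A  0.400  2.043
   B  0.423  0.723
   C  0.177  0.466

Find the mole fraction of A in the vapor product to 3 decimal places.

Material balance + equilibrium reduce to Σ zᵢ(Kᵢ−1)/(1+ψ(Kᵢ−1)) = 0.
Check two-phase: ΣzᵢKᵢ = 1.206 > 1 and Σzᵢ/Kᵢ = 1.161 > 1, so g(0) = 0.206 > 0 and g(1) = -0.161 < 0.
Newton iteration, ψ⁰ = 0.61:
  ψ = 0.610: g = -0.0262, g' = -0.321 → ψ = 0.528
  ψ = 0.528: g = 0.0001, g' = -0.323 → ψ = 0.529
Converged at ψ = 0.529.
Compositions from xᵢ = zᵢ/(1+ψ(Kᵢ−1)), yᵢ = Kᵢxᵢ:
  A: x = 0.258, y = 0.527
  B: x = 0.496, y = 0.358
  C: x = 0.247, y = 0.115

y_A = 0.527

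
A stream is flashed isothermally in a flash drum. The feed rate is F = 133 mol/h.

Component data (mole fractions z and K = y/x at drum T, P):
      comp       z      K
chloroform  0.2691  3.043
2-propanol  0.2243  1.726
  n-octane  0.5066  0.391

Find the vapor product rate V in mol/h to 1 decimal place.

Rachford–Rice: g(V/F) = Σ zᵢ(Kᵢ−1)/(1+V/F(Kᵢ−1)) = 0.
g(0) = ΣzᵢKᵢ − 1 = 0.4041 and g(1) = 1 − Σzᵢ/Kᵢ = -0.5140, so a root lies in (0, 1).
Newton–Raphson from V/F = 0.5:
  V/F = 0.5000: g = -0.05216, g' = -0.7269 → V/F = 0.4282
  V/F = 0.4282: g = 0.00008, g' = -0.7322 → V/F = 0.4284
Converged at V/F = 0.4284.
Then V = V/F·F = 0.4284·133 = 57.0 mol/h and L = F − V = 76.0 mol/h.

V = 57.0 mol/h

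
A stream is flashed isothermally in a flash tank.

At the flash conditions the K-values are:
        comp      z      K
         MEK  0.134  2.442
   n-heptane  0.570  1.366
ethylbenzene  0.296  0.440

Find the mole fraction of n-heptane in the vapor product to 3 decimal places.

Rachford–Rice: g(β) = Σ zᵢ(Kᵢ−1)/(1+β(Kᵢ−1)) = 0.
Feasibility: ΣzᵢKᵢ = 1.236, Σzᵢ/Kᵢ = 1.145 — both > 1, two phases present.
Newton–Raphson from β = 0.6:
  β = 0.600: g = 0.0250, g' = -0.342 → β = 0.673
  β = 0.673: g = -0.0006, g' = -0.360 → β = 0.671
Converged at β = 0.671.
Compositions from xᵢ = zᵢ/(1+β(Kᵢ−1)), yᵢ = Kᵢxᵢ:
  MEK: x = 0.068, y = 0.166
  n-heptane: x = 0.458, y = 0.625
  ethylbenzene: x = 0.474, y = 0.209

y_n-heptane = 0.625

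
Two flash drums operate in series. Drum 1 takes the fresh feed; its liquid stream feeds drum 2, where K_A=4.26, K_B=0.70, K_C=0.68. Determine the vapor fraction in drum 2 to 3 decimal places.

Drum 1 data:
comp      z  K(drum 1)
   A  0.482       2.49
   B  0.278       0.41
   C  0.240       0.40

Drum 1:
Let ψ₁ = V/F and solve Σ zᵢ(Kᵢ−1)/(1+ψ₁(Kᵢ−1)) = 0.
g(0) = ΣzᵢKᵢ − 1 = 0.410 and g(1) = 1 − Σzᵢ/Kᵢ = -0.472, so a root lies in (0, 1).
Newton iteration, ψ₁⁰ = 0.46:
  ψ₁ = 0.460: g = 0.0021, g' = -0.724 → ψ₁ = 0.463
Converged at ψ₁ = 0.463.
Drum-1 compositions:
  A: x = 0.285, y = 0.710
  B: x = 0.382, y = 0.157
  C: x = 0.332, y = 0.133
Drum-2 feed = drum-1 liquid: z₂ = (0.2853, 0.3825, 0.3323).
Drum 2:
Material balance + equilibrium reduce to Σ zᵢ(Kᵢ−1)/(1+ψ₂(Kᵢ−1)) = 0.
Feasibility: ΣzᵢKᵢ = 1.709, Σzᵢ/Kᵢ = 1.102 — both > 1, two phases present.
Newton iteration, ψ₂⁰ = 0.55:
  ψ₂ = 0.550: g = 0.0665, g' = -0.488 → ψ₂ = 0.686
  ψ₂ = 0.686: g = 0.0065, g' = -0.400 → ψ₂ = 0.703
Converged at ψ₂ = 0.703.
  A: x = 0.087, y = 0.369
  B: x = 0.485, y = 0.339
  C: x = 0.429, y = 0.292

V/F (drum 2) = 0.703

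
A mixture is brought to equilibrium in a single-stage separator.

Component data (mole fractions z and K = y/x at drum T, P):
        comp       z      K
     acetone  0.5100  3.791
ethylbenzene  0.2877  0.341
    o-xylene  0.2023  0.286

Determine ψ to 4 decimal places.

Let ψ = V/F and solve Σ zᵢ(Kᵢ−1)/(1+ψ(Kᵢ−1)) = 0.
g(0) = ΣzᵢKᵢ − 1 = 1.0894 and g(1) = 1 − Σzᵢ/Kᵢ = -0.6856, so a root lies in (0, 1).
Iterate (Newton) starting at ψ = 0.37:
  ψ = 0.3700: g = 0.25324, g' = -1.3705 → ψ = 0.5548
  ψ = 0.5548: g = 0.02051, g' = -1.2050 → ψ = 0.5718
Converged at ψ = 0.5718.

ψ = 0.5718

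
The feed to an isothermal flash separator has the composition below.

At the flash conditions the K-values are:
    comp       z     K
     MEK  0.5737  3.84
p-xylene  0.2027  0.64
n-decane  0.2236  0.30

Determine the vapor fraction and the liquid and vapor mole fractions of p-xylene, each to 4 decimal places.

Material balance + equilibrium reduce to Σ zᵢ(Kᵢ−1)/(1+ψ(Kᵢ−1)) = 0.
Feasibility: ΣzᵢKᵢ = 2.3998, Σzᵢ/Kᵢ = 1.2115 — both > 1, two phases present.
Iterate (Newton) starting at ψ = 0.5:
  ψ = 0.5000: g = 0.34348, g' = -1.0885 → ψ = 0.8155
  ψ = 0.8155: g = 0.02327, g' = -1.0684 → ψ = 0.8373
  ψ = 0.8373: g = -0.00032, g' = -1.0990 → ψ = 0.8370
Converged at ψ = 0.8370.
Compositions from xᵢ = zᵢ/(1+ψ(Kᵢ−1)), yᵢ = Kᵢxᵢ:
  MEK: x = 0.1699, y = 0.6523
  p-xylene: x = 0.2901, y = 0.1857
  n-decane: x = 0.5400, y = 0.1620

ψ = 0.8370, x_p-xylene = 0.2901, y_p-xylene = 0.1857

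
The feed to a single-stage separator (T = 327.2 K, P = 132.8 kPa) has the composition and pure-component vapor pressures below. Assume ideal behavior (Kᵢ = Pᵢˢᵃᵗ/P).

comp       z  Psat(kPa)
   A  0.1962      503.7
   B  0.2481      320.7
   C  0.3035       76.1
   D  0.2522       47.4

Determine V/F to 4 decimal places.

V/F = 0.5408

Raoult's law: Kᵢ = Pᵢˢᵃᵗ/P = Pᵢˢᵃᵗ/132.8.
  K_A = 503.7/132.8 = 3.792922, K_B = 320.7/132.8 = 2.414910, K_C = 76.1/132.8 = 0.573042, K_D = 47.4/132.8 = 0.356928
Rachford–Rice: g(V/F) = Σ zᵢ(Kᵢ−1)/(1+V/F(Kᵢ−1)) = 0.
g(0) = ΣzᵢKᵢ − 1 = 0.6072 and g(1) = 1 − Σzᵢ/Kᵢ = -0.3907, so a root lies in (0, 1).
Newton–Raphson from V/F = 0.5:
  V/F = 0.5000: g = 0.03045, g' = -0.7529 → V/F = 0.5405
  V/F = 0.5405: g = 0.00026, g' = -0.7410 → V/F = 0.5408
Converged at V/F = 0.5408.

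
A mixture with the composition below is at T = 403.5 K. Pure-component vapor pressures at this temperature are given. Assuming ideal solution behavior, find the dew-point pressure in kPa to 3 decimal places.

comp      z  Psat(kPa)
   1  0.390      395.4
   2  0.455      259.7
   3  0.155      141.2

Pdew = 260.682 kPa

At the dew point ψ → 1, so Σzᵢ/Kᵢ = 1 with Kᵢ = Pᵢˢᵃᵗ/P ⇒ 1/P = Σzᵢ/Pᵢˢᵃᵗ.
1/P = 0.390/395.4 + 0.455/259.7 + 0.155/141.2 = 0.003836 ⇒ P = 260.682 kPa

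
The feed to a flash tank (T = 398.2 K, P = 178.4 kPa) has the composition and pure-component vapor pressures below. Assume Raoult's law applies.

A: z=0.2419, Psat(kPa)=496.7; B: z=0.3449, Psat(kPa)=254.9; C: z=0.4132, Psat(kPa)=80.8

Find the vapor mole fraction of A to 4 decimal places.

y_A = 0.3313

Raoult's law: Kᵢ = Pᵢˢᵃᵗ/P = Pᵢˢᵃᵗ/178.4.
  K_A = 496.7/178.4 = 2.784193, K_B = 254.9/178.4 = 1.428812, K_C = 80.8/178.4 = 0.452915
Let ψ = V/F and solve Σ zᵢ(Kᵢ−1)/(1+ψ(Kᵢ−1)) = 0.
Check two-phase: ΣzᵢKᵢ = 1.3534 > 1 and Σzᵢ/Kᵢ = 1.2406 > 1, so g(0) = 0.3534 > 0 and g(1) = -0.2406 < 0.
Newton–Raphson from ψ = 0.32:
  ψ = 0.3200: g = 0.13076, g' = -0.5428 → ψ = 0.5609
  ψ = 0.5609: g = 0.00881, g' = -0.4910 → ψ = 0.5788
Converged at ψ = 0.5788.
Compositions from xᵢ = zᵢ/(1+ψ(Kᵢ−1)), yᵢ = Kᵢxᵢ:
  A: x = 0.1190, y = 0.3313
  B: x = 0.2763, y = 0.3948
  C: x = 0.6047, y = 0.2739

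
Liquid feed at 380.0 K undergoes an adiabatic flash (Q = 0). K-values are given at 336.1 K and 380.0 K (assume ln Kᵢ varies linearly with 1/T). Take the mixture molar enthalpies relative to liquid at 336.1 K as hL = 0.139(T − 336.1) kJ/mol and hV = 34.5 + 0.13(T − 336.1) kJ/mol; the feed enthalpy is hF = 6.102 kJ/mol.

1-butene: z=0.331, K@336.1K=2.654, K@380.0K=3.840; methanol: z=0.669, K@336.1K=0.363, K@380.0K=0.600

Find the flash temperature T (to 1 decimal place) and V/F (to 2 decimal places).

T = 340.6 K, V/F = 0.16

Adiabatic flash: solve Rachford–Rice at each trial T, then check hF = ψ·hV(T) + (1−ψ)·hL(T).
  T = 336.1 K: K = (2.654, 0.363), RR gives ψ = 0.115, H_out = 3.973 kJ/mol
  T = 380.0 K: K = (3.840, 0.600), RR gives ψ = 0.592, H_out = 26.290 kJ/mol
  T = 358.1 K: K = (3.230, 0.474), RR gives ψ = 0.330, H_out = 14.362 kJ/mol
  T = 347.1 K: K = (2.937, 0.417), RR gives ψ = 0.222, H_out = 9.168 kJ/mol
  T = 341.6 K: K = (2.794, 0.389), RR gives ψ = 0.169, H_out = 6.592 kJ/mol
  T = 338.9 K: K = (2.725, 0.376), RR gives ψ = 0.143, H_out = 5.315 kJ/mol
  T = 340.2 K: K = (2.758, 0.383), RR gives ψ = 0.156, H_out = 5.932 kJ/mol
Linear interpolation between T = 340.2 (H_out = 5.932) and T = 341.6 (H_out = 6.592) on hF = 6.102 gives T ≈ 340.6 K, at which ψ = 0.16.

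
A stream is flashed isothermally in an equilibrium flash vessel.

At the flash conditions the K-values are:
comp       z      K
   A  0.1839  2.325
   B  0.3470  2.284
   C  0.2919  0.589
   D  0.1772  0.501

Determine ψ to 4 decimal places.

ψ = 0.8271

Let ψ = V/F and solve Σ zᵢ(Kᵢ−1)/(1+ψ(Kᵢ−1)) = 0.
g(0) = ΣzᵢKᵢ − 1 = 0.4808 and g(1) = 1 − Σzᵢ/Kᵢ = -0.0803, so a root lies in (0, 1).
Iterate (Newton) starting at ψ = 0.54:
  ψ = 0.5400: g = 0.12992, g' = -0.4733 → ψ = 0.8145
  ψ = 0.8145: g = 0.00567, g' = -0.4480 → ψ = 0.8271
Converged at ψ = 0.8271.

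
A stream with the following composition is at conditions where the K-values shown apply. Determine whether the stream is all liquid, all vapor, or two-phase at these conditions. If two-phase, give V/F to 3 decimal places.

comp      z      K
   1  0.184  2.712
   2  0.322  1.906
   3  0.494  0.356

ΣzᵢKᵢ = 1.289; Σzᵢ/Kᵢ = 1.624.
Both exceed 1, so a two-phase solution exists.
Let ψ = V/F and solve Σ zᵢ(Kᵢ−1)/(1+ψ(Kᵢ−1)) = 0.
Newton–Raphson from ψ = 0.5:
  ψ = 0.500: g = -0.0987, g' = -0.727 → ψ = 0.364
  ψ = 0.364: g = -0.0023, g' = -0.704 → ψ = 0.361
Converged at ψ = 0.361.

two-phase, V/F = 0.361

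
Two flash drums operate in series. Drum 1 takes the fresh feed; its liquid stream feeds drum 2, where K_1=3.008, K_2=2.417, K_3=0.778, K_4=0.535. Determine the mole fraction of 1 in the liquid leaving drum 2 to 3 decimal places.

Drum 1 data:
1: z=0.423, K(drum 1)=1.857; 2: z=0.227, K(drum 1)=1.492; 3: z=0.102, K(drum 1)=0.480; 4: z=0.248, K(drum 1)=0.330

Drum 1:
Rachford–Rice: g(ψ₁) = Σ zᵢ(Kᵢ−1)/(1+ψ₁(Kᵢ−1)) = 0.
Check two-phase: ΣzᵢKᵢ = 1.255 > 1 and Σzᵢ/Kᵢ = 1.344 > 1, so g(0) = 0.255 > 0 and g(1) = -0.344 < 0.
Iterate (Newton) starting at ψ₁ = 0.65:
  ψ₁ = 0.650: g = -0.0570, g' = -0.572 → ψ₁ = 0.550
  ψ₁ = 0.550: g = -0.0033, g' = -0.511 → ψ₁ = 0.544
Converged at ψ₁ = 0.544.
Drum-1 compositions:
  1: x = 0.289, y = 0.536
  2: x = 0.179, y = 0.267
  3: x = 0.142, y = 0.068
  4: x = 0.390, y = 0.129
Drum-2 feed = drum-1 liquid: z₂ = (0.2885, 0.1791, 0.1422, 0.3902).
Drum 2:
Newton–Raphson from ψ₂ = 0.5:
  ψ₂ = 0.500: g = 0.1657, g' = -0.565 → ψ₂ = 0.793
  ψ₂ = 0.793: g = 0.0171, g' = -0.475 → ψ₂ = 0.829
Converged at ψ₂ = 0.829.
  1: x = 0.108, y = 0.326
  2: x = 0.082, y = 0.199
  3: x = 0.174, y = 0.136
  4: x = 0.635, y = 0.340

x_1 (drum 2) = 0.108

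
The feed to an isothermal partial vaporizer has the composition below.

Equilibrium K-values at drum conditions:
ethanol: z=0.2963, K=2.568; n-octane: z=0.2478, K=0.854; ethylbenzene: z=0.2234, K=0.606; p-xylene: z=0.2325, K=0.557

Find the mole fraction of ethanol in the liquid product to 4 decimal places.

x_ethanol = 0.1745

Rachford–Rice: g(ψ) = Σ zᵢ(Kᵢ−1)/(1+ψ(Kᵢ−1)) = 0.
g(0) = ΣzᵢKᵢ − 1 = 0.2374 and g(1) = 1 − Σzᵢ/Kᵢ = -0.1916, so a root lies in (0, 1).
Newton iteration, ψ⁰ = 0.34:
  ψ = 0.3400: g = 0.04208, g' = -0.4253 → ψ = 0.4389
  ψ = 0.4389: g = 0.00225, g' = -0.3826 → ψ = 0.4448
Converged at ψ = 0.4448.
Compositions from xᵢ = zᵢ/(1+ψ(Kᵢ−1)), yᵢ = Kᵢxᵢ:
  ethanol: x = 0.1745, y = 0.4482
  n-octane: x = 0.2650, y = 0.2263
  ethylbenzene: x = 0.2709, y = 0.1642
  p-xylene: x = 0.2896, y = 0.1613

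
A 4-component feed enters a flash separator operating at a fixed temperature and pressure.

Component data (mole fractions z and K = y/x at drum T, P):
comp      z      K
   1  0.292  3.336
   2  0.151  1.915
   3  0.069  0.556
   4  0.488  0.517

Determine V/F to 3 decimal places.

Material balance + equilibrium reduce to Σ zᵢ(Kᵢ−1)/(1+V/F(Kᵢ−1)) = 0.
g(0) = ΣzᵢKᵢ − 1 = 0.554 and g(1) = 1 − Σzᵢ/Kᵢ = -0.234, so a root lies in (0, 1).
Iterate (Newton) starting at V/F = 0.52:
  V/F = 0.520: g = 0.0470, g' = -0.609 → V/F = 0.597
  V/F = 0.597: g = 0.0012, g' = -0.581 → V/F = 0.599
Converged at V/F = 0.599.

V/F = 0.599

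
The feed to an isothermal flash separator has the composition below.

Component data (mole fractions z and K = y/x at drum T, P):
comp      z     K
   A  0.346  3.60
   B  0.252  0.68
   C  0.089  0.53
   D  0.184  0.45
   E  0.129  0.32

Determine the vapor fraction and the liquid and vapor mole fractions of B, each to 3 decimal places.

ψ = 0.458, x_B = 0.295, y_B = 0.201

Newton–Raphson from ψ = 0.42:
  ψ = 0.420: g = 0.0304, g' = -0.810 → ψ = 0.457
  ψ = 0.457: g = 0.0006, g' = -0.780 → ψ = 0.458
Converged at ψ = 0.458.
Compositions from xᵢ = zᵢ/(1+ψ(Kᵢ−1)), yᵢ = Kᵢxᵢ:
  A: x = 0.158, y = 0.568
  B: x = 0.295, y = 0.201
  C: x = 0.113, y = 0.060
  D: x = 0.246, y = 0.111
  E: x = 0.187, y = 0.060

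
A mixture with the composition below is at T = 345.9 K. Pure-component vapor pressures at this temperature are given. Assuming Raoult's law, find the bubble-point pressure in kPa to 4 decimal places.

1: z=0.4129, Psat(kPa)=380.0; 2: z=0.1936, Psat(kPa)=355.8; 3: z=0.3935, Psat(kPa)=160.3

At the bubble point ψ → 0, so ΣzᵢKᵢ = 1 with Kᵢ = Pᵢˢᵃᵗ/P ⇒ P = ΣzᵢPᵢˢᵃᵗ.
P = 0.4129·380.0 + 0.1936·355.8 + 0.3935·160.3 = 288.8629 kPa

Pbub = 288.8629 kPa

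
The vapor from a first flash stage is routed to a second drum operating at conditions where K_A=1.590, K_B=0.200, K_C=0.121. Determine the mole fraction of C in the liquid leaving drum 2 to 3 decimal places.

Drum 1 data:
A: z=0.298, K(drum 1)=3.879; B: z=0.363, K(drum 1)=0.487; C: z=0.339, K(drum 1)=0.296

x_C (drum 2) = 0.158

Drum 1:
Material balance + equilibrium reduce to Σ zᵢ(Kᵢ−1)/(1+ψ₁(Kᵢ−1)) = 0.
Check two-phase: ΣzᵢKᵢ = 1.433 > 1 and Σzᵢ/Kᵢ = 1.967 > 1, so g(0) = 0.433 > 0 and g(1) = -0.967 < 0.
Newton iteration, ψ₁⁰ = 0.5:
  ψ₁ = 0.500: g = -0.2671, g' = -0.988 → ψ₁ = 0.230
  ψ₁ = 0.230: g = 0.0207, g' = -1.257 → ψ₁ = 0.246
Converged at ψ₁ = 0.246.
Drum-1 compositions:
  A: x = 0.174, y = 0.676
  B: x = 0.416, y = 0.202
  C: x = 0.410, y = 0.121
Drum-2 feed = drum-1 vapor: z₂ = (0.6762, 0.2024, 0.1214).
Drum 2:
Material balance + equilibrium reduce to Σ zᵢ(Kᵢ−1)/(1+ψ₂(Kᵢ−1)) = 0.
g(0) = ΣzᵢKᵢ − 1 = 0.130 and g(1) = 1 − Σzᵢ/Kᵢ = -1.440, so a root lies in (0, 1).
Newton–Raphson from ψ₂ = 0.38:
  ψ₂ = 0.380: g = -0.0669, g' = -0.636 → ψ₂ = 0.275
  ψ₂ = 0.275: g = -0.0049, g' = -0.550 → ψ₂ = 0.266
Converged at ψ₂ = 0.266.
  A: x = 0.585, y = 0.929
  B: x = 0.257, y = 0.051
  C: x = 0.158, y = 0.019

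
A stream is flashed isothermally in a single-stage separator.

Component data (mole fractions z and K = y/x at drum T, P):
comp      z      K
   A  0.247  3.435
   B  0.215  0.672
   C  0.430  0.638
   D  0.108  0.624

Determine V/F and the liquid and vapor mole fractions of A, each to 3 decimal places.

V/F = 0.388, x_A = 0.127, y_A = 0.436

Material balance + equilibrium reduce to Σ zᵢ(Kᵢ−1)/(1+V/F(Kᵢ−1)) = 0.
Feasibility: ΣzᵢKᵢ = 1.335, Σzᵢ/Kᵢ = 1.239 — both > 1, two phases present.
Newton iteration, V/F⁰ = 0.5:
  V/F = 0.500: g = -0.0532, g' = -0.438 → V/F = 0.379
  V/F = 0.379: g = 0.0047, g' = -0.523 → V/F = 0.388
Converged at V/F = 0.388.
Compositions from xᵢ = zᵢ/(1+V/F(Kᵢ−1)), yᵢ = Kᵢxᵢ:
  A: x = 0.127, y = 0.436
  B: x = 0.246, y = 0.166
  C: x = 0.500, y = 0.319
  D: x = 0.126, y = 0.079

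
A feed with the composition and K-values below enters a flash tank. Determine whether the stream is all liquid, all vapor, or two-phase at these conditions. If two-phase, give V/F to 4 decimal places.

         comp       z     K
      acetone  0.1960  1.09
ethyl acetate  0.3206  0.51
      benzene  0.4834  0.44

ΣzᵢKᵢ = 0.5898; Σzᵢ/Kᵢ = 1.9071.
Since ΣzᵢKᵢ < 1 the mixture is below its bubble point — single liquid phase.

all liquid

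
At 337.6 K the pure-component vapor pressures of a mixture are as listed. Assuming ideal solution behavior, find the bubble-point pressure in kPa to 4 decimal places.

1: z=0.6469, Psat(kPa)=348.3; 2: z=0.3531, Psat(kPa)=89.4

Pbub = 256.8824 kPa

At the bubble point ψ → 0, so ΣzᵢKᵢ = 1 with Kᵢ = Pᵢˢᵃᵗ/P ⇒ P = ΣzᵢPᵢˢᵃᵗ.
P = 0.6469·348.3 + 0.3531·89.4 = 256.8824 kPa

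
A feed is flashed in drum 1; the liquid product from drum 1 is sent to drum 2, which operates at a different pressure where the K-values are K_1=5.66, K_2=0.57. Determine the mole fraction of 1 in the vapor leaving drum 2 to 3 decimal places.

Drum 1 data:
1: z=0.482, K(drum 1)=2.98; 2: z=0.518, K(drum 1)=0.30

Drum 1:
Material balance + equilibrium reduce to Σ zᵢ(Kᵢ−1)/(1+ψ₁(Kᵢ−1)) = 0.
Check two-phase: ΣzᵢKᵢ = 1.592 > 1 and Σzᵢ/Kᵢ = 1.888 > 1, so g(0) = 0.592 > 0 and g(1) = -0.888 < 0.
Binary case is linear: z₁(K₁−1)(1+ψ₁(K₂−1)) + z₂(K₂−1)(1+ψ₁(K₁−1)) = 0
⇒ ψ₁ = [z₁(K₁−1)+z₂(K₂−1)] / [−(K₁−1)(K₂−1)] = 0.5918/1.3860 = 0.427
Drum-1 compositions:
  1: x = 0.261, y = 0.778
  2: x = 0.739, y = 0.222
Drum-2 feed = drum-1 liquid: z₂ = (0.2612, 0.7388).
Drum 2:
Rachford–Rice: g(ψ₂) = Σ zᵢ(Kᵢ−1)/(1+ψ₂(Kᵢ−1)) = 0.
g(0) = ΣzᵢKᵢ − 1 = 0.899 and g(1) = 1 − Σzᵢ/Kᵢ = -0.342, so a root lies in (0, 1).
Binary case is linear: z₁(K₁−1)(1+ψ₂(K₂−1)) + z₂(K₂−1)(1+ψ₂(K₁−1)) = 0
⇒ ψ₂ = [z₁(K₁−1)+z₂(K₂−1)] / [−(K₁−1)(K₂−1)] = 0.8995/2.0038 = 0.449
  1: x = 0.084, y = 0.478
  2: x = 0.916, y = 0.522

y_1 (drum 2) = 0.478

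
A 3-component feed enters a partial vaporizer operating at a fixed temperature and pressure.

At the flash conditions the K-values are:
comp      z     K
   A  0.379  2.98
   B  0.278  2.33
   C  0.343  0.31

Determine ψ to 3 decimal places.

ψ = 0.747

Newton–Raphson from ψ = 0.5:
  ψ = 0.500: g = 0.2378, g' = -0.933 → ψ = 0.755
  ψ = 0.755: g = -0.0086, g' = -1.073 → ψ = 0.747
Converged at ψ = 0.747.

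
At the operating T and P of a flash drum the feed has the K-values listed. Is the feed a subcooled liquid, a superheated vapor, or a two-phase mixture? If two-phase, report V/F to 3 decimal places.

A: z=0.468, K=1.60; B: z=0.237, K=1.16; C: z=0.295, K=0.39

ΣzᵢKᵢ = 1.139; Σzᵢ/Kᵢ = 1.253.
Both exceed 1, so a two-phase solution exists.
Material balance + equilibrium reduce to Σ zᵢ(Kᵢ−1)/(1+ψ(Kᵢ−1)) = 0.
Iterate (Newton) starting at ψ = 0.42:
  ψ = 0.420: g = 0.0179, g' = -0.311 → ψ = 0.477
  ψ = 0.477: g = -0.0004, g' = -0.326 → ψ = 0.476
Converged at ψ = 0.476.

two-phase, V/F = 0.476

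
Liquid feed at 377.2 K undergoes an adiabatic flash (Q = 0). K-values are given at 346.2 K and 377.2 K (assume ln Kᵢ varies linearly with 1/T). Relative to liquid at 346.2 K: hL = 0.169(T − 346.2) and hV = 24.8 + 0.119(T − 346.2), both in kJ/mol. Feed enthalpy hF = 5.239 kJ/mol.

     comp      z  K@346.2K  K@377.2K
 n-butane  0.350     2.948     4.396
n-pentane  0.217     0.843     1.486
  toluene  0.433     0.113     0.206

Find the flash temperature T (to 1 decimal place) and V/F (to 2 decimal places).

Adiabatic flash: solve Rachford–Rice at each trial T, then check hF = ψ·hV(T) + (1−ψ)·hL(T).
  T = 346.2 K: K = (2.948, 0.843, 0.113), RR gives ψ = 0.190, H_out = 4.724 kJ/mol
  T = 377.2 K: K = (4.396, 1.486, 0.206), RR gives ψ = 0.466, H_out = 16.082 kJ/mol
  T = 361.7 K: K = (3.631, 1.133, 0.155), RR gives ψ = 0.340, H_out = 10.786 kJ/mol
  T = 353.9 K: K = (3.277, 0.979, 0.132), RR gives ψ = 0.269, H_out = 7.864 kJ/mol
  T = 350.0 K: K = (3.108, 0.909, 0.122), RR gives ψ = 0.230, H_out = 6.311 kJ/mol
  T = 348.1 K: K = (3.027, 0.875, 0.118), RR gives ψ = 0.211, H_out = 5.528 kJ/mol
Linear interpolation between T = 346.2 (H_out = 4.724) and T = 348.1 (H_out = 5.528) on hF = 5.239 gives T ≈ 347.4 K, at which ψ = 0.20.

T = 347.4 K, V/F = 0.20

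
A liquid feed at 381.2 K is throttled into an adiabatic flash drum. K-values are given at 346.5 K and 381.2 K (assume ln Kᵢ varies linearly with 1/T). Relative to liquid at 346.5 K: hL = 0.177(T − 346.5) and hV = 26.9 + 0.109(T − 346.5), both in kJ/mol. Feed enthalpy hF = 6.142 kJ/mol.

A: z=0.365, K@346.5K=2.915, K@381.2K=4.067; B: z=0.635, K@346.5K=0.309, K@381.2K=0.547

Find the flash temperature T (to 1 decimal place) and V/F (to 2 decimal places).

T = 348.5 K, V/F = 0.22

Adiabatic flash: solve Rachford–Rice at each trial T, then check hF = ψ·hV(T) + (1−ψ)·hL(T).
  T = 346.5 K: K = (2.915, 0.309), RR gives ψ = 0.197, H_out = 5.289 kJ/mol
  T = 381.2 K: K = (4.067, 0.547), RR gives ψ = 0.599, H_out = 20.834 kJ/mol
  T = 363.9 K: K = (3.472, 0.417), RR gives ψ = 0.369, H_out = 12.578 kJ/mol
  T = 355.2 K: K = (3.188, 0.360), RR gives ψ = 0.280, H_out = 8.917 kJ/mol
  T = 350.9 K: K = (3.052, 0.334), RR gives ψ = 0.239, H_out = 7.131 kJ/mol
  T = 348.7 K: K = (2.983, 0.321), RR gives ψ = 0.218, H_out = 6.214 kJ/mol
Linear interpolation between T = 346.5 (H_out = 5.289) and T = 348.7 (H_out = 6.214) on hF = 6.142 gives T ≈ 348.5 K, at which ψ = 0.22.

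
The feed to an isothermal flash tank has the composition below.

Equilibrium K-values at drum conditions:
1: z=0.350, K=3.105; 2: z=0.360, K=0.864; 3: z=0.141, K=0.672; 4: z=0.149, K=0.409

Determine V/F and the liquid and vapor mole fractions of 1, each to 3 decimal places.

Newton–Raphson from V/F = 0.5:
  V/F = 0.500: g = 0.1261, g' = -0.502 → V/F = 0.751
  V/F = 0.751: g = 0.0112, g' = -0.436 → V/F = 0.777
Converged at V/F = 0.777.
Compositions from xᵢ = zᵢ/(1+V/F(Kᵢ−1)), yᵢ = Kᵢxᵢ:
  1: x = 0.133, y = 0.412
  2: x = 0.403, y = 0.348
  3: x = 0.189, y = 0.127
  4: x = 0.275, y = 0.113

V/F = 0.777, x_1 = 0.133, y_1 = 0.412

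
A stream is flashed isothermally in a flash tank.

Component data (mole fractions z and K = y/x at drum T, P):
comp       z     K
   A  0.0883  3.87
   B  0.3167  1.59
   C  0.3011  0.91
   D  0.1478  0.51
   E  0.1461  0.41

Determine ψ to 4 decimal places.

ψ = 0.5051

Iterate (Newton) starting at ψ = 0.5:
  ψ = 0.5000: g = 0.00180, g' = -0.3557 → ψ = 0.5050
Converged at ψ = 0.5051.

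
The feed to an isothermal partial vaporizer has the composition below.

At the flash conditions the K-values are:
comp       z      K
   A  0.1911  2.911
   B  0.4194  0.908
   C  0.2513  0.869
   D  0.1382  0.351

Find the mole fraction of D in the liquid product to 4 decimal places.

x_D = 0.1922

Material balance + equilibrium reduce to Σ zᵢ(Kᵢ−1)/(1+V/F(Kᵢ−1)) = 0.
g(0) = ΣzᵢKᵢ − 1 = 0.2040 and g(1) = 1 − Σzᵢ/Kᵢ = -0.2105, so a root lies in (0, 1).
Newton iteration, V/F⁰ = 0.48:
  V/F = 0.4800: g = -0.01530, g' = -0.3215 → V/F = 0.4324
  V/F = 0.4324: g = 0.00020, g' = -0.3304 → V/F = 0.4330
Converged at V/F = 0.4330.
Compositions from xᵢ = zᵢ/(1+V/F(Kᵢ−1)), yᵢ = Kᵢxᵢ:
  A: x = 0.1046, y = 0.3044
  B: x = 0.4368, y = 0.3966
  C: x = 0.2664, y = 0.2315
  D: x = 0.1922, y = 0.0675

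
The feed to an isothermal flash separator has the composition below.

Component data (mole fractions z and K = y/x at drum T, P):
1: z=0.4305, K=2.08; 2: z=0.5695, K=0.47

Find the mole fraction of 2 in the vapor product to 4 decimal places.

y_2 = 0.3153

Let ψ = V/F and solve Σ zᵢ(Kᵢ−1)/(1+ψ(Kᵢ−1)) = 0.
g(0) = ΣzᵢKᵢ − 1 = 0.1631 and g(1) = 1 − Σzᵢ/Kᵢ = -0.4187, so a root lies in (0, 1).
Binary case is linear: z₁(K₁−1)(1+ψ(K₂−1)) + z₂(K₂−1)(1+ψ(K₁−1)) = 0
⇒ ψ = [z₁(K₁−1)+z₂(K₂−1)] / [−(K₁−1)(K₂−1)] = 0.16310/0.57240 = 0.2849
Compositions from xᵢ = zᵢ/(1+ψ(Kᵢ−1)), yᵢ = Kᵢxᵢ:
  1: x = 0.3292, y = 0.6847
  2: x = 0.6708, y = 0.3153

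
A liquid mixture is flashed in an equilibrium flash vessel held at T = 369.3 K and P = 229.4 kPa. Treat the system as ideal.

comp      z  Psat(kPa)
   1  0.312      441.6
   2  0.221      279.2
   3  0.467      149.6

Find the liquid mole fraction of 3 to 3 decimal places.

x_3 = 0.620

Raoult's law: Kᵢ = Pᵢˢᵃᵗ/P = Pᵢˢᵃᵗ/229.4.
  K_1 = 441.6/229.4 = 1.92502, K_2 = 279.2/229.4 = 1.21709, K_3 = 149.6/229.4 = 0.65214
Newton–Raphson from ψ = 0.5:
  ψ = 0.500: g = 0.0440, g' = -0.216 → ψ = 0.703
  ψ = 0.703: g = 0.0014, g' = -0.205 → ψ = 0.710
Converged at ψ = 0.710.
Compositions from xᵢ = zᵢ/(1+ψ(Kᵢ−1)), yᵢ = Kᵢxᵢ:
  1: x = 0.188, y = 0.362
  2: x = 0.191, y = 0.233
  3: x = 0.620, y = 0.404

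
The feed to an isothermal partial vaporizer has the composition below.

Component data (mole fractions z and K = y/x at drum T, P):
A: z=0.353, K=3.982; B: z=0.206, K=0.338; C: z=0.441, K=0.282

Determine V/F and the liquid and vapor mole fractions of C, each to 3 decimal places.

Material balance + equilibrium reduce to Σ zᵢ(Kᵢ−1)/(1+V/F(Kᵢ−1)) = 0.
Feasibility: ΣzᵢKᵢ = 1.600, Σzᵢ/Kᵢ = 2.262 — both > 1, two phases present.
Newton iteration, V/F⁰ = 0.5:
  V/F = 0.500: g = -0.2752, g' = -1.261 → V/F = 0.282
  V/F = 0.282: g = 0.0075, g' = -1.421 → V/F = 0.287
Converged at V/F = 0.287.
Compositions from xᵢ = zᵢ/(1+V/F(Kᵢ−1)), yᵢ = Kᵢxᵢ:
  A: x = 0.190, y = 0.757
  B: x = 0.254, y = 0.086
  C: x = 0.555, y = 0.157

V/F = 0.287, x_C = 0.555, y_C = 0.157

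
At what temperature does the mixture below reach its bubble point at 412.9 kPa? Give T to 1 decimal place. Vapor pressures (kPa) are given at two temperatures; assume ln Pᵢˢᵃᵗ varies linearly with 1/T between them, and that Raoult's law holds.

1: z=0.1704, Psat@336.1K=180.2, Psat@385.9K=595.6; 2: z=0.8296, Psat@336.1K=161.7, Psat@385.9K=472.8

Bubble-point temperature: ΣzᵢPᵢˢᵃᵗ(T) = P. Interpolate ln Pᵢˢᵃᵗ = aᵢ + bᵢ/T.
  T = 336.1 K: ΣzᵢPᵢˢᵃᵗ = 164.85 kPa
  T = 385.9 K: ΣzᵢPᵢˢᵃᵗ = 493.73 kPa
  T = 361.0 K: ΣzᵢPᵢˢᵃᵗ = 296.20 kPa
  T = 373.4 K: ΣzᵢPᵢˢᵃᵗ = 385.27 kPa
  T = 379.6 K: ΣzᵢPᵢˢᵃᵗ = 436.59 kPa
  T = 376.5 K: ΣzᵢPᵢˢᵃᵗ = 410.34 kPa
  T = 378.1 K: ΣzᵢPᵢˢᵃᵗ = 423.74 kPa
Interpolating between 376.5 K and 378.1 K gives T ≈ 376.8 K.

T = 376.8 K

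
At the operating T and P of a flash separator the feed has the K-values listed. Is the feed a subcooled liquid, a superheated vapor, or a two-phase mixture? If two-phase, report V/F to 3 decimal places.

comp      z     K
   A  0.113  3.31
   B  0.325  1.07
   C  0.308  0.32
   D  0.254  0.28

ΣzᵢKᵢ = 0.891; Σzᵢ/Kᵢ = 2.208.
Since ΣzᵢKᵢ < 1 the mixture is below its bubble point — single liquid phase.

subcooled liquid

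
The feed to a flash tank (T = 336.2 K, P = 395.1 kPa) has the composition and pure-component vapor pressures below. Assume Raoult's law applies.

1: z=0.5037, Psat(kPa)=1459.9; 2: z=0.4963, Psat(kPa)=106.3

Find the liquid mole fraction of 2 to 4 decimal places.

Raoult's law: Kᵢ = Pᵢˢᵃᵗ/P = Pᵢˢᵃᵗ/395.1.
  K_1 = 1459.9/395.1 = 3.695014, K_2 = 106.3/395.1 = 0.269046
Material balance + equilibrium reduce to Σ zᵢ(Kᵢ−1)/(1+V/F(Kᵢ−1)) = 0.
Check two-phase: ΣzᵢKᵢ = 1.9947 > 1 and Σzᵢ/Kᵢ = 1.9810 > 1, so g(0) = 0.9947 > 0 and g(1) = -0.9810 < 0.
Binary case is linear: z₁(K₁−1)(1+V/F(K₂−1)) + z₂(K₂−1)(1+V/F(K₁−1)) = 0
⇒ V/F = [z₁(K₁−1)+z₂(K₂−1)] / [−(K₁−1)(K₂−1)] = 0.99471/1.96993 = 0.5049
Compositions from xᵢ = zᵢ/(1+V/F(Kᵢ−1)), yᵢ = Kᵢxᵢ:
  1: x = 0.2134, y = 0.7884
  2: x = 0.7866, y = 0.2116

x_2 = 0.7866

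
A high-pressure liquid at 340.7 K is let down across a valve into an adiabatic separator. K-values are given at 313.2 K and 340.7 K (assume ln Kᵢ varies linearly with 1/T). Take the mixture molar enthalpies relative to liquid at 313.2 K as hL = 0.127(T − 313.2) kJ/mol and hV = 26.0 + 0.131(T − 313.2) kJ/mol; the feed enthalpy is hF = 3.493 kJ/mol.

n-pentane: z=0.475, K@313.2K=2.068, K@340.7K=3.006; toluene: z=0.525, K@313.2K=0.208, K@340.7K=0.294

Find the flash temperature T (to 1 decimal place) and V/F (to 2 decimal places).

T = 314.5 K, V/F = 0.13

Adiabatic flash: solve Rachford–Rice at each trial T, then check hF = ψ·hV(T) + (1−ψ)·hL(T).
  T = 313.2 K: K = (2.068, 0.208), RR gives ψ = 0.108, H_out = 2.813 kJ/mol
  T = 340.7 K: K = (3.006, 0.294), RR gives ψ = 0.411, H_out = 14.226 kJ/mol
  T = 326.9 K: K = (2.511, 0.249), RR gives ψ = 0.285, H_out = 9.167 kJ/mol
  T = 320.0 K: K = (2.282, 0.228), RR gives ψ = 0.206, H_out = 6.216 kJ/mol
  T = 316.6 K: K = (2.174, 0.218), RR gives ψ = 0.160, H_out = 4.591 kJ/mol
  T = 314.9 K: K = (2.120, 0.213), RR gives ψ = 0.135, H_out = 3.723 kJ/mol
Linear interpolation between T = 313.2 (H_out = 2.813) and T = 314.9 (H_out = 3.723) on hF = 3.493 gives T ≈ 314.5 K, at which ψ = 0.13.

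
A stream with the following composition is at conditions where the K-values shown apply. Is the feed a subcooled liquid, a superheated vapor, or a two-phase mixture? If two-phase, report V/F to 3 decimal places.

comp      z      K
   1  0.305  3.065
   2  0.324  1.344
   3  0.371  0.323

ΣzᵢKᵢ = 1.490; Σzᵢ/Kᵢ = 1.489.
Both exceed 1, so a two-phase solution exists.
Material balance + equilibrium reduce to Σ zᵢ(Kᵢ−1)/(1+ψ(Kᵢ−1)) = 0.
Newton–Raphson from ψ = 0.5:
  ψ = 0.500: g = 0.0253, g' = -0.731 → ψ = 0.535
  ψ = 0.535: g = -0.0001, g' = -0.739 → ψ = 0.534
Converged at ψ = 0.534.

two-phase, V/F = 0.534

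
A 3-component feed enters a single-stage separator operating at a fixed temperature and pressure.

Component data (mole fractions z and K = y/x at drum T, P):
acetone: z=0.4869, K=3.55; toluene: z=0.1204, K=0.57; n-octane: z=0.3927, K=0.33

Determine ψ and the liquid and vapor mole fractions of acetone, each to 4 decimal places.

Newton iteration, ψ⁰ = 0.5:
  ψ = 0.5000: g = 0.08415, g' = -1.0465 → ψ = 0.5804
  ψ = 0.5804: g = 0.00111, g' = -1.0263 → ψ = 0.5815
Converged at ψ = 0.5815.
Compositions from xᵢ = zᵢ/(1+ψ(Kᵢ−1)), yᵢ = Kᵢxᵢ:
  acetone: x = 0.1961, y = 0.6962
  toluene: x = 0.1605, y = 0.0915
  n-octane: x = 0.6433, y = 0.2123

ψ = 0.5815, x_acetone = 0.1961, y_acetone = 0.6962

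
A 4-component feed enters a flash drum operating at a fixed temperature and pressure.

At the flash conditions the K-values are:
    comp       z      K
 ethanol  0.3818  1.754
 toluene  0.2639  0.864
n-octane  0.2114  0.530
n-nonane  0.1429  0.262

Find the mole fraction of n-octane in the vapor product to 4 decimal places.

Let β = V/F and solve Σ zᵢ(Kᵢ−1)/(1+β(Kᵢ−1)) = 0.
Check two-phase: ΣzᵢKᵢ = 1.0472 > 1 and Σzᵢ/Kᵢ = 1.4674 > 1, so g(0) = 0.0472 > 0 and g(1) = -0.4674 < 0.
Iterate (Newton) starting at β = 0.5:
  β = 0.5000: g = -0.12646, g' = -0.3954 → β = 0.1801
  β = 0.1801: g = -0.01352, g' = -0.3326 → β = 0.1395
Converged at β = 0.1395.
Compositions from xᵢ = zᵢ/(1+β(Kᵢ−1)), yᵢ = Kᵢxᵢ:
  ethanol: x = 0.3455, y = 0.6059
  toluene: x = 0.2690, y = 0.2324
  n-octane: x = 0.2262, y = 0.1199
  n-nonane: x = 0.1593, y = 0.0417

y_n-octane = 0.1199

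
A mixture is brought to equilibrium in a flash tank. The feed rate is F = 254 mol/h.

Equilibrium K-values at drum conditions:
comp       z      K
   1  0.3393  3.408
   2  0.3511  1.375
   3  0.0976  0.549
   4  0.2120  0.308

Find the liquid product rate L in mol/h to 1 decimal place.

Material balance + equilibrium reduce to Σ zᵢ(Kᵢ−1)/(1+ψ(Kᵢ−1)) = 0.
Feasibility: ΣzᵢKᵢ = 1.7580, Σzᵢ/Kᵢ = 1.2210 — both > 1, two phases present.
Newton–Raphson from ψ = 0.31:
  ψ = 0.3100: g = 0.34783, g' = -0.8760 → ψ = 0.7071
  ψ = 0.7071: g = 0.05451, g' = -0.7322 → ψ = 0.7815
  ψ = 0.7815: g = -0.00212, g' = -0.7952 → ψ = 0.7788
Converged at ψ = 0.7788.
Then V = ψ·F = 0.7788·254 = 197.8 mol/h and L = F − V = 56.2 mol/h.

L = 56.2 mol/h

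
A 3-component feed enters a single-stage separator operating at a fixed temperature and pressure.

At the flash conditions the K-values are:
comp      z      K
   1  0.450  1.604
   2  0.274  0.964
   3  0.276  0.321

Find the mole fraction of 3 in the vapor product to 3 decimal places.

Rachford–Rice: g(V/F) = Σ zᵢ(Kᵢ−1)/(1+V/F(Kᵢ−1)) = 0.
Feasibility: ΣzᵢKᵢ = 1.075, Σzᵢ/Kᵢ = 1.425 — both > 1, two phases present.
Newton iteration, V/F⁰ = 0.5:
  V/F = 0.500: g = -0.0850, g' = -0.389 → V/F = 0.281
  V/F = 0.281: g = -0.0093, g' = -0.315 → V/F = 0.252
Converged at V/F = 0.252.
Compositions from xᵢ = zᵢ/(1+V/F(Kᵢ−1)), yᵢ = Kᵢxᵢ:
  1: x = 0.391, y = 0.627
  2: x = 0.277, y = 0.267
  3: x = 0.333, y = 0.107

y_3 = 0.107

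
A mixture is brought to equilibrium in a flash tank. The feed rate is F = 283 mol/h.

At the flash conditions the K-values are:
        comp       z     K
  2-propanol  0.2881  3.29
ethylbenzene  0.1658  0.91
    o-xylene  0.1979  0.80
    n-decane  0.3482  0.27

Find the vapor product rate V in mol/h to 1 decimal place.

Rachford–Rice: g(ψ) = Σ zᵢ(Kᵢ−1)/(1+ψ(Kᵢ−1)) = 0.
g(0) = ΣzᵢKᵢ − 1 = 0.3511 and g(1) = 1 − Σzᵢ/Kᵢ = -0.8068, so a root lies in (0, 1).
Newton iteration, ψ⁰ = 0.5:
  ψ = 0.5000: g = -0.15232, g' = -0.7998 → ψ = 0.3095
  ψ = 0.3095: g = 0.00014, g' = -0.8375 → ψ = 0.3097
Converged at ψ = 0.3097.
Then V = ψ·F = 0.3097·283 = 87.6 mol/h and L = F − V = 195.4 mol/h.

V = 87.6 mol/h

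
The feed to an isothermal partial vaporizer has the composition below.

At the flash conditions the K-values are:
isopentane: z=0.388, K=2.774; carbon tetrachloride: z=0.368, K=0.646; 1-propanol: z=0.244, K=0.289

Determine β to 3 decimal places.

Rachford–Rice: g(β) = Σ zᵢ(Kᵢ−1)/(1+β(Kᵢ−1)) = 0.
g(0) = ΣzᵢKᵢ − 1 = 0.385 and g(1) = 1 − Σzᵢ/Kᵢ = -0.554, so a root lies in (0, 1).
Newton–Raphson from β = 0.5:
  β = 0.500: g = -0.0627, g' = -0.708 → β = 0.411
  β = 0.411: g = 0.0002, g' = -0.718 → β = 0.412
Converged at β = 0.412.

β = 0.412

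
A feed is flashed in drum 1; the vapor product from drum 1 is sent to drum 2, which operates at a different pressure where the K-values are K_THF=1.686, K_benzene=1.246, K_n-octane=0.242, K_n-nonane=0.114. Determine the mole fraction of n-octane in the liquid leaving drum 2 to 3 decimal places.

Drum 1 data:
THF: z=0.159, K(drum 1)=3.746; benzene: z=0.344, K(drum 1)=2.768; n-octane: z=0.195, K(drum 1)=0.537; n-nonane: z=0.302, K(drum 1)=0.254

x_n-octane (drum 2) = 0.164

Drum 1:
Iterate (Newton) starting at ψ₁ = 0.4:
  ψ₁ = 0.400: g = 0.1324, g' = -1.046 → ψ₁ = 0.527
  ψ₁ = 0.527: g = 0.0030, g' = -1.018 → ψ₁ = 0.530
Converged at ψ₁ = 0.530.
Drum-1 compositions:
  THF: x = 0.065, y = 0.243
  benzene: x = 0.178, y = 0.492
  n-octane: x = 0.258, y = 0.139
  n-nonane: x = 0.499, y = 0.127
Drum-2 feed = drum-1 vapor: z₂ = (0.2427, 0.4918, 0.1387, 0.1268).
Drum 2:
Rachford–Rice: g(ψ₂) = Σ zᵢ(Kᵢ−1)/(1+ψ₂(Kᵢ−1)) = 0.
g(0) = ΣzᵢKᵢ − 1 = 0.070 and g(1) = 1 − Σzᵢ/Kᵢ = -1.224, so a root lies in (0, 1).
Newton–Raphson from ψ₂ = 0.47:
  ψ₂ = 0.470: g = -0.1215, g' = -0.574 → ψ₂ = 0.258
  ψ₂ = 0.258: g = -0.0212, g' = -0.399 → ψ₂ = 0.205
  ψ₂ = 0.205: g = -0.0007, g' = -0.375 → ψ₂ = 0.203
Converged at ψ₂ = 0.203.
  THF: x = 0.213, y = 0.359
  benzene: x = 0.468, y = 0.584
  n-octane: x = 0.164, y = 0.040
  n-nonane: x = 0.155, y = 0.018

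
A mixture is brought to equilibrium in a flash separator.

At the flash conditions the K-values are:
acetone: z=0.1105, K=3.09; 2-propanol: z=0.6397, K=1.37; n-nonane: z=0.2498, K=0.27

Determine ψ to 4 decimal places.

ψ = 0.5489

Iterate (Newton) starting at ψ = 0.36:
  ψ = 0.3600: g = 0.09330, g' = -0.4703 → ψ = 0.5584
  ψ = 0.5584: g = -0.00509, g' = -0.5423 → ψ = 0.5490
  ψ = 0.5490: g = -0.00003, g' = -0.5359 → ψ = 0.5489
Converged at ψ = 0.5489.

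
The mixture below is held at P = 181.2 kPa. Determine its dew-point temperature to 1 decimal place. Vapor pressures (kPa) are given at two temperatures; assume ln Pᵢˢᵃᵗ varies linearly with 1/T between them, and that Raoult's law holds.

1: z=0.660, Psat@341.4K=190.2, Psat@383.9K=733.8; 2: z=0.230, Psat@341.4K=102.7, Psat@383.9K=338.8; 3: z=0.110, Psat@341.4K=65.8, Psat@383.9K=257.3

Dew-point temperature: Σzᵢ·P/Pᵢˢᵃᵗ(T) = 1. Interpolate ln Pᵢˢᵃᵗ = aᵢ + bᵢ/T.
  T = 341.4 K: ΣzᵢP/Pᵢˢᵃᵗ = 1.3375
  T = 383.9 K: ΣzᵢP/Pᵢˢᵃᵗ = 0.3635
  T = 362.6 K: ΣzᵢP/Pᵢˢᵃᵗ = 0.6717
  T = 352.0 K: ΣzᵢP/Pᵢˢᵃᵗ = 0.9378
  T = 346.7 K: ΣzᵢP/Pᵢˢᵃᵗ = 1.1169
  T = 349.4 K: ΣzᵢP/Pᵢˢᵃᵗ = 1.0211
  T = 350.7 K: ΣzᵢP/Pᵢˢᵃᵗ = 0.9784
Interpolating between 349.4 K and 350.7 K gives T ≈ 350.0 K.

T = 350.0 K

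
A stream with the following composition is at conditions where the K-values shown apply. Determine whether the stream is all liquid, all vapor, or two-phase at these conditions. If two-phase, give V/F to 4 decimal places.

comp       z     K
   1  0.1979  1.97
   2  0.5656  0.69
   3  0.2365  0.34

all liquid

ΣzᵢKᵢ = 0.8605; Σzᵢ/Kᵢ = 1.6158.
Since ΣzᵢKᵢ < 1 the mixture is below its bubble point — single liquid phase.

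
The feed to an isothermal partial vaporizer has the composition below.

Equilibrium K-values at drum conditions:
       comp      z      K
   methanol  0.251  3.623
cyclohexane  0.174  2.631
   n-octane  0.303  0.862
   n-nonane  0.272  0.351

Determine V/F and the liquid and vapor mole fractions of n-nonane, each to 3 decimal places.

V/F = 0.693, x_n-nonane = 0.494, y_n-nonane = 0.173

Material balance + equilibrium reduce to Σ zᵢ(Kᵢ−1)/(1+V/F(Kᵢ−1)) = 0.
g(0) = ΣzᵢKᵢ − 1 = 0.724 and g(1) = 1 − Σzᵢ/Kᵢ = -0.262, so a root lies in (0, 1).
Newton iteration, V/F⁰ = 0.55:
  V/F = 0.550: g = 0.0994, g' = -0.702 → V/F = 0.692
  V/F = 0.692: g = 0.0008, g' = -0.704 → V/F = 0.693
Converged at V/F = 0.693.
Compositions from xᵢ = zᵢ/(1+V/F(Kᵢ−1)), yᵢ = Kᵢxᵢ:
  methanol: x = 0.089, y = 0.323
  cyclohexane: x = 0.082, y = 0.215
  n-octane: x = 0.335, y = 0.289
  n-nonane: x = 0.494, y = 0.173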